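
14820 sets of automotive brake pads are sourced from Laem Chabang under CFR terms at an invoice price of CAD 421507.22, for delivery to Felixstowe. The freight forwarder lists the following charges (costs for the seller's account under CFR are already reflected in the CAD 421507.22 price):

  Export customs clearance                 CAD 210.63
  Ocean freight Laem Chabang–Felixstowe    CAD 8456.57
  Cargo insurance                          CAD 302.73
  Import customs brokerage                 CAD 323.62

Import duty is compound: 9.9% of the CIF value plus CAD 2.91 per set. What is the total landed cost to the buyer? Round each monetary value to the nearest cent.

Total landed cost: CAD 507018.96

CFR: the seller pays costs through ocean freight to the destination port, but not insurance.
Already in the invoice (seller's account under CFR): export clearance, freight — exclude.
CIF value = CFR price + insurance = 421507.22 + 302.73 = 421809.95
Ad valorem component: 421809.95 × 9.9% = 41759.19
Specific component: 14820 × 2.91 = 43126.20
Import duty = 41759.19 + 43126.20 = 84885.39
Buyer bears: insurance 302.73 + brokerage 323.62 + duty 84885.39 = 85511.74
Landed cost = invoice 421507.22 + 85511.74 = 507018.96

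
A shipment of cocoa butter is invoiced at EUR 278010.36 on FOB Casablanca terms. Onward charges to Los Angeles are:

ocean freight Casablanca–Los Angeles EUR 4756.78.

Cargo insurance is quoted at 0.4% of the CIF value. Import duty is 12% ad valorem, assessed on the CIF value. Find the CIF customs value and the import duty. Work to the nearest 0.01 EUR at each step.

CIF value: EUR 283902.75; import duty: EUR 34068.33

Let C be the CIF value. C = FOB price + freight + 0.4% × C
C − 0.4% × C = 278010.36 + 4756.78
0.996 × C = 282767.14
C = 282767.14 / 0.996 = 283902.75
Insurance premium = 0.4% × 283902.75 = 1135.61
Import duty = 283902.75 × 12% = 34068.33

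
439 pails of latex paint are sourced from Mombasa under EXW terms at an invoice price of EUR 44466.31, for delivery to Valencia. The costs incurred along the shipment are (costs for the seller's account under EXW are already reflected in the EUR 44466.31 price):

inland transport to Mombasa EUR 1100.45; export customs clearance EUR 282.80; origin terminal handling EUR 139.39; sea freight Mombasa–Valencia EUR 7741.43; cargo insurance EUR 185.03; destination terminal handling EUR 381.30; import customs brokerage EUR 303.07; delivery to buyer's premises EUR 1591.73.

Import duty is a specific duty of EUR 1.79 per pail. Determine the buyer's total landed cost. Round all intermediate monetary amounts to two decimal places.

Total landed cost: EUR 56977.32

EXW: the seller makes goods available at their premises; the buyer bears all onward costs.
CIF value = EXW price + inland to port + export clearance + origin terminal + freight + insurance = 44466.31 + 1100.45 + 282.80 + 139.39 + 7741.43 + 185.03 = 53915.41
Import duty = 439 × 1.79 = 785.81
Buyer bears: inland to port 1100.45 + export clearance 282.80 + origin terminal 139.39 + freight 7741.43 + insurance 185.03 + destination terminal 381.30 + brokerage 303.07 + delivery 1591.73 + duty 785.81 = 12511.01
Landed cost = invoice 44466.31 + 12511.01 = 56977.32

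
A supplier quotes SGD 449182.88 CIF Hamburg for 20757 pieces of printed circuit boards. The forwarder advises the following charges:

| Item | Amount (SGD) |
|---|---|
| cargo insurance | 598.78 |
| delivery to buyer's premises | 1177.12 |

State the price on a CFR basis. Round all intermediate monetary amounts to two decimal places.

CFR price: SGD 448584.10

Not relevant to the conversion: delivery — on the buyer under both terms; not part of either seller's price.
From CIF to CFR, the seller no longer bears: insurance.
CFR price = 449182.88 − 598.78 = 448584.10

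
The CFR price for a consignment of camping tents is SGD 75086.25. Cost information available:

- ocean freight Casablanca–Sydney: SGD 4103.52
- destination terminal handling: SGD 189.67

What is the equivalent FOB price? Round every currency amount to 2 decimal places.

Not relevant to the conversion: destination terminal — on the buyer under both terms; not part of either seller's price.
From CFR to FOB, the seller no longer bears: freight.
FOB price = 75086.25 − 4103.52 = 70982.73

FOB price: SGD 70982.73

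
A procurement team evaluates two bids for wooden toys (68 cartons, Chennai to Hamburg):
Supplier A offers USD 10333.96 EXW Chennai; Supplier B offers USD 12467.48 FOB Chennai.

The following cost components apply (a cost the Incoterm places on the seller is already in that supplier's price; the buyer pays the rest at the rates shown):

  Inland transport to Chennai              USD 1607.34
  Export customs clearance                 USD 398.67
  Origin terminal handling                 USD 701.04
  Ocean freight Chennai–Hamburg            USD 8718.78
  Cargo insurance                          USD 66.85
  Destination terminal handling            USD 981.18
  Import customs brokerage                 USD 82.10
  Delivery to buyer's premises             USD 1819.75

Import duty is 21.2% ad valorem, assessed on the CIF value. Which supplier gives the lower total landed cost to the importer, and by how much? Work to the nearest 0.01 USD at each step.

Supplier B is cheaper by USD 695.12

Supplier A (EXW):
CIF value = EXW price + inland to port + export clearance + origin terminal + freight + insurance = 10333.96 + 1607.34 + 398.67 + 701.04 + 8718.78 + 66.85 = 21826.64
Import duty = 21826.64 × 21.2% = 4627.25
Buyer bears (A): 1607.34 + 398.67 + 701.04 + 8718.78 + 66.85 + 981.18 + 82.10 + 1819.75 = 14375.71
Landed cost (A) = invoice 10333.96 + 14375.71 + duty 4627.25 = 29336.92
Supplier B (FOB):
CIF value = FOB price + freight + insurance = 12467.48 + 8718.78 + 66.85 = 21253.11
Import duty = 21253.11 × 21.2% = 4505.66
Buyer bears (B): 8718.78 + 66.85 + 981.18 + 82.10 + 1819.75 = 11668.66
Landed cost (B) = invoice 12467.48 + 11668.66 + duty 4505.66 = 28641.80
Difference = |29336.92 − 28641.80| = 695.12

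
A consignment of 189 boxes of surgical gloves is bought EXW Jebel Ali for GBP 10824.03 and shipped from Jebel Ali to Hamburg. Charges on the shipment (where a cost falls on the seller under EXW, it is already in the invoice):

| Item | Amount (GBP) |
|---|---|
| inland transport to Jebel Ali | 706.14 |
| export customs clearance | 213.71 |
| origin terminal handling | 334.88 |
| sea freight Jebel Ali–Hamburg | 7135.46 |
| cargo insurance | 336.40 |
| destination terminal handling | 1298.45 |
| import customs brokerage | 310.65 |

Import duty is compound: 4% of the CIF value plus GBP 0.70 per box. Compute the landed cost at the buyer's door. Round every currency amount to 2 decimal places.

EXW: the seller makes goods available at their premises; the buyer bears all onward costs.
CIF value = EXW price + inland to port + export clearance + origin terminal + freight + insurance = 10824.03 + 706.14 + 213.71 + 334.88 + 7135.46 + 336.40 = 19550.62
Ad valorem component: 19550.62 × 4% = 782.02
Specific component: 189 × 0.70 = 132.30
Import duty = 782.02 + 132.30 = 914.32
Buyer bears: inland to port 706.14 + export clearance 213.71 + origin terminal 334.88 + freight 7135.46 + insurance 336.40 + destination terminal 1298.45 + brokerage 310.65 + duty 914.32 = 11250.01
Landed cost = invoice 10824.03 + 11250.01 = 22074.04

Total landed cost: GBP 22074.04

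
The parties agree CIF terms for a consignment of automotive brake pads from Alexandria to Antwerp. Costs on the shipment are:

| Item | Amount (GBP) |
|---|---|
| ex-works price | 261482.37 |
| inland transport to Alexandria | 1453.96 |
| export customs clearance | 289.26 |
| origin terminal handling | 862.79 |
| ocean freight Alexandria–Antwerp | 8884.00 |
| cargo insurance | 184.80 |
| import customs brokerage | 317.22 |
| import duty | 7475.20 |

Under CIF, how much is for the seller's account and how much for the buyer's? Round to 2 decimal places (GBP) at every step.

CIF: the seller pays costs through ocean freight and marine insurance to the destination port.
Seller's account: goods 261482.37 + inland to port 1453.96 + export clearance 289.26 + origin terminal 862.79 + freight 8884.00 + insurance 184.80 = 273157.18
Buyer's account: brokerage 317.22 + duty 7475.20 = 7792.42

Seller: GBP 273157.18; buyer: GBP 7792.42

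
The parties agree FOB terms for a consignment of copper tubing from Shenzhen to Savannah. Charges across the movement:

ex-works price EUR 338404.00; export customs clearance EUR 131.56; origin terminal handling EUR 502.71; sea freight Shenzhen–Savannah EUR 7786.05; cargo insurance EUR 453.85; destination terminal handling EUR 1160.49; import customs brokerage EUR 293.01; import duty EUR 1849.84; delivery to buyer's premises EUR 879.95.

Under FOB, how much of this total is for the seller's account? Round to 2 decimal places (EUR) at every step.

Seller's account: EUR 339038.27

FOB: the seller bears costs until goods are on board at the origin port; the buyer bears freight, insurance and all costs thereafter.
Seller's account: goods 338404.00 + export clearance 131.56 + origin terminal 502.71 = 339038.27
Buyer's account: freight 7786.05 + insurance 453.85 + destination terminal 1160.49 + brokerage 293.01 + duty 1849.84 + delivery 879.95 = 12423.19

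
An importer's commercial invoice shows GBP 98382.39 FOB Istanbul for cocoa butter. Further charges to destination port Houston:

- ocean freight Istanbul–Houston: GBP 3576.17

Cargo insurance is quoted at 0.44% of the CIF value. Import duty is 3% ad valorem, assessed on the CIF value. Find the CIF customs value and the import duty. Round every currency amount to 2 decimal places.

Let C be the CIF value. C = FOB price + freight + 0.44% × C
C − 0.44% × C = 98382.39 + 3576.17
0.9956 × C = 101958.56
C = 101958.56 / 0.9956 = 102409.16
Insurance premium = 0.44% × 102409.16 = 450.60
Import duty = 102409.16 × 3% = 3072.27

CIF value: GBP 102409.16; import duty: GBP 3072.27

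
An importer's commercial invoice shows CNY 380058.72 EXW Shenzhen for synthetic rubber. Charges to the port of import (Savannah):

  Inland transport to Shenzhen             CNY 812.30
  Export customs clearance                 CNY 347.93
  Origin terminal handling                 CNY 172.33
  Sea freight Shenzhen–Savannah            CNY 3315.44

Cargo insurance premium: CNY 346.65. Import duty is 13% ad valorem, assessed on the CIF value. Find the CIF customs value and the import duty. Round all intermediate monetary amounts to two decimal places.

CIF = EXW price + pre-shipment costs + freight + insurance
CIF = 380058.72 + 812.30 + 347.93 + 172.33 + 3315.44 + 346.65 = 385053.37
Import duty = 385053.37 × 13% = 50056.94

CIF value: CNY 385053.37; import duty: CNY 50056.94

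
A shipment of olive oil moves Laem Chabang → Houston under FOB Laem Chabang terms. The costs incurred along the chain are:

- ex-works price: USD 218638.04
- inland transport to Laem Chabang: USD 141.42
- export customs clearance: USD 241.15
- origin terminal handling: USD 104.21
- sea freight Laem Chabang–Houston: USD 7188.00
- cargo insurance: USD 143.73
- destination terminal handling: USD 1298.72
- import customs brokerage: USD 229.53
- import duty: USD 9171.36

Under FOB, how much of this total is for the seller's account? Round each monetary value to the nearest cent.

FOB: the seller bears costs until goods are on board at the origin port; the buyer bears freight, insurance and all costs thereafter.
Seller's account: goods 218638.04 + inland to port 141.42 + export clearance 241.15 + origin terminal 104.21 = 219124.82
Buyer's account: freight 7188.00 + insurance 143.73 + destination terminal 1298.72 + brokerage 229.53 + duty 9171.36 = 18031.34

Seller's account: USD 219124.82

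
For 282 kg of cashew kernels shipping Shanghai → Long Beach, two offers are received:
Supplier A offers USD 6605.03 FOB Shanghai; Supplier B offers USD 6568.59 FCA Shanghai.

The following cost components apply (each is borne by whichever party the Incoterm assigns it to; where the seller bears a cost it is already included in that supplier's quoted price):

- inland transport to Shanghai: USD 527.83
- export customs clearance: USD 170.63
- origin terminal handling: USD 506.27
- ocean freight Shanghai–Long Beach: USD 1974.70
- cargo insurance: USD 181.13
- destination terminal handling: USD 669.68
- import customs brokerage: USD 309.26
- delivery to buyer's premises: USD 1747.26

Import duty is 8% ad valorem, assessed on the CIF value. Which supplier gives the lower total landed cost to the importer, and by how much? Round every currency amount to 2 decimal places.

Supplier A (FOB):
CIF value = FOB price + freight + insurance = 6605.03 + 1974.70 + 181.13 = 8760.86
Import duty = 8760.86 × 8% = 700.87
Buyer bears (A): 1974.70 + 181.13 + 669.68 + 309.26 + 1747.26 = 4882.03
Landed cost (A) = invoice 6605.03 + 4882.03 + duty 700.87 = 12187.93
Supplier B (FCA):
CIF value = FCA price + origin terminal + freight + insurance = 6568.59 + 506.27 + 1974.70 + 181.13 = 9230.69
Import duty = 9230.69 × 8% = 738.46
Buyer bears (B): 506.27 + 1974.70 + 181.13 + 669.68 + 309.26 + 1747.26 = 5388.30
Landed cost (B) = invoice 6568.59 + 5388.30 + duty 738.46 = 12695.35
Difference = |12187.93 − 12695.35| = 507.42

Supplier A is cheaper by USD 507.42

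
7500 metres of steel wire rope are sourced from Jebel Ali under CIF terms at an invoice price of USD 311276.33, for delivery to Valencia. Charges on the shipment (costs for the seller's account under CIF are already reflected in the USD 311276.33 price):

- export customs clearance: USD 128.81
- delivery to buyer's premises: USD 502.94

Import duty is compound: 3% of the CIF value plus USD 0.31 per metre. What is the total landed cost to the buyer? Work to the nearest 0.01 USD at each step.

CIF: the seller pays costs through ocean freight and marine insurance to the destination port.
Already in the invoice (seller's account under CIF): export clearance — exclude.
The CIF price already equals the CIF value: 311276.33
Ad valorem component: 311276.33 × 3% = 9338.29
Specific component: 7500 × 0.31 = 2325.00
Import duty = 9338.29 + 2325.00 = 11663.29
Buyer bears: delivery 502.94 + duty 11663.29 = 12166.23
Landed cost = invoice 311276.33 + 12166.23 = 323442.56

Total landed cost: USD 323442.56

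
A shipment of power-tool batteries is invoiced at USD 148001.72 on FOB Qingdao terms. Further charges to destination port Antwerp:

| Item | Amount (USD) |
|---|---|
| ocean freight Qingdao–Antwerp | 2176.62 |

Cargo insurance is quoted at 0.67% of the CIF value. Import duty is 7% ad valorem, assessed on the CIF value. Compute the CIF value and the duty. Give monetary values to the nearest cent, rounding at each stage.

CIF value: USD 151191.32; import duty: USD 10583.39

Let C be the CIF value. C = FOB price + freight + 0.67% × C
C − 0.67% × C = 148001.72 + 2176.62
0.9933 × C = 150178.34
C = 150178.34 / 0.9933 = 151191.32
Insurance premium = 0.67% × 151191.32 = 1012.98
Import duty = 151191.32 × 7% = 10583.39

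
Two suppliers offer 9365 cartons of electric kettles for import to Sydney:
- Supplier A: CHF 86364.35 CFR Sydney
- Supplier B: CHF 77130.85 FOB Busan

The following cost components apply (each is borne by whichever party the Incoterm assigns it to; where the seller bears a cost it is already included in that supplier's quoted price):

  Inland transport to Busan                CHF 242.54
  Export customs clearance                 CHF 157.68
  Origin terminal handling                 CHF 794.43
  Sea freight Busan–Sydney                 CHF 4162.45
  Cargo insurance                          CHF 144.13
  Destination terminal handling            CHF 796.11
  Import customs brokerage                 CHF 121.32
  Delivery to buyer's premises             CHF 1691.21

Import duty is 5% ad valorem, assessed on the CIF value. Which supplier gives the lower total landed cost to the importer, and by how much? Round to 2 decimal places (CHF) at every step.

Supplier A (CFR):
CIF value = CFR price + insurance = 86364.35 + 144.13 = 86508.48
Import duty = 86508.48 × 5% = 4325.42
Buyer bears (A): 144.13 + 796.11 + 121.32 + 1691.21 = 2752.77
Landed cost (A) = invoice 86364.35 + 2752.77 + duty 4325.42 = 93442.54
Supplier B (FOB):
CIF value = FOB price + freight + insurance = 77130.85 + 4162.45 + 144.13 = 81437.43
Import duty = 81437.43 × 5% = 4071.87
Buyer bears (B): 4162.45 + 144.13 + 796.11 + 121.32 + 1691.21 = 6915.22
Landed cost (B) = invoice 77130.85 + 6915.22 + duty 4071.87 = 88117.94
Difference = |93442.54 − 88117.94| = 5324.60

Supplier B is cheaper by CHF 5324.60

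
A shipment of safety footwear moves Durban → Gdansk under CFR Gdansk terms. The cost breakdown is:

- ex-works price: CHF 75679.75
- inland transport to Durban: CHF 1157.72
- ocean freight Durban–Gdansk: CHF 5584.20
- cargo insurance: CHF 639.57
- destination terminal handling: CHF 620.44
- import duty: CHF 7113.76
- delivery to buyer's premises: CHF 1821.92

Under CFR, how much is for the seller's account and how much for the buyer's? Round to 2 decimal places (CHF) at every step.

Seller: CHF 82421.67; buyer: CHF 10195.69

CFR: the seller pays costs through ocean freight to the destination port, but not insurance.
Seller's account: goods 75679.75 + inland to port 1157.72 + freight 5584.20 = 82421.67
Buyer's account: insurance 639.57 + destination terminal 620.44 + duty 7113.76 + delivery 1821.92 = 10195.69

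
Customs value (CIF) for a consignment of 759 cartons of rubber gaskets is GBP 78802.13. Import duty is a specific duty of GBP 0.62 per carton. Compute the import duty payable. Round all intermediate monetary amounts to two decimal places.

Import duty = 759 × 0.62 = 470.58

Import duty: GBP 470.58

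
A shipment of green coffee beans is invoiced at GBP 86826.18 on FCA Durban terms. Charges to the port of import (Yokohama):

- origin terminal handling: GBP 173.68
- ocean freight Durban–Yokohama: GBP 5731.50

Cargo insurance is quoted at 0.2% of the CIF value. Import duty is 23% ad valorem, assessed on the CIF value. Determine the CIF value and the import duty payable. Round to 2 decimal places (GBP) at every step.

CIF value: GBP 92917.19; import duty: GBP 21370.95

Let C be the CIF value. C = FCA price + pre-shipment costs + freight + 0.2% × C
C − 0.2% × C = 86826.18 + 173.68 + 5731.50
0.998 × C = 92731.36
C = 92731.36 / 0.998 = 92917.19
Insurance premium = 0.2% × 92917.19 = 185.83
Import duty = 92917.19 × 23% = 21370.95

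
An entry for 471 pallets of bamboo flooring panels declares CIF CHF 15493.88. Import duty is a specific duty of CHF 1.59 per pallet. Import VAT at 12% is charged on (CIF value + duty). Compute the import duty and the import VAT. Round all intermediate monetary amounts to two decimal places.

Import duty: CHF 748.89; import VAT: CHF 1949.13

Import duty = 471 × 1.59 = 748.89
VAT base = CIF + duty = 15493.88 + 748.89 = 16242.77
Import VAT = 16242.77 × 12% = 1949.13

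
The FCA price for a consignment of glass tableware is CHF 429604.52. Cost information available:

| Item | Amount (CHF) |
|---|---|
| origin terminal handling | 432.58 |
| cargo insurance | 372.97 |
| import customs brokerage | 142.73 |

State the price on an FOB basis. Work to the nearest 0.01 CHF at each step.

Not relevant to the conversion: brokerage, insurance — on the buyer under both terms; not part of either seller's price.
From FCA to FOB, the seller additionally bears: origin terminal.
FOB price = 429604.52 + 432.58 = 430037.10

FOB price: CHF 430037.10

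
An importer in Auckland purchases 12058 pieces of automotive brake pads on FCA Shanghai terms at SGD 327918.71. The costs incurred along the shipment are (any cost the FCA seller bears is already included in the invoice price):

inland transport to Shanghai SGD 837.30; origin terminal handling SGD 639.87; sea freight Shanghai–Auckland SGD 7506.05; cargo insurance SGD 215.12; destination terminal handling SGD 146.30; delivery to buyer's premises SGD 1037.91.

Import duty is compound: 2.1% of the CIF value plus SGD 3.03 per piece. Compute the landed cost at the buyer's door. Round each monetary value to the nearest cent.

FCA: the seller delivers export-cleared goods to the carrier; the buyer bears costs from that point.
Already in the invoice (seller's account under FCA): inland to port — exclude.
CIF value = FCA price + origin terminal + freight + insurance = 327918.71 + 639.87 + 7506.05 + 215.12 = 336279.75
Ad valorem component: 336279.75 × 2.1% = 7061.87
Specific component: 12058 × 3.03 = 36535.74
Import duty = 7061.87 + 36535.74 = 43597.61
Buyer bears: origin terminal 639.87 + freight 7506.05 + insurance 215.12 + destination terminal 146.30 + delivery 1037.91 + duty 43597.61 = 53142.86
Landed cost = invoice 327918.71 + 53142.86 = 381061.57

Total landed cost: SGD 381061.57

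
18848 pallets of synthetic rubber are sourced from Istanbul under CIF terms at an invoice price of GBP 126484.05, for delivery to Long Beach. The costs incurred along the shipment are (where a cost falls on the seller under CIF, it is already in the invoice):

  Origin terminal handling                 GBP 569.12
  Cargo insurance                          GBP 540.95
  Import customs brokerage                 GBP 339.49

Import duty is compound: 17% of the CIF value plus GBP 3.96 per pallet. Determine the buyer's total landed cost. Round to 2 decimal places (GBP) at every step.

Total landed cost: GBP 222963.91

CIF: the seller pays costs through ocean freight and marine insurance to the destination port.
Already in the invoice (seller's account under CIF): origin terminal, insurance — exclude.
The CIF price already equals the CIF value: 126484.05
Ad valorem component: 126484.05 × 17% = 21502.29
Specific component: 18848 × 3.96 = 74638.08
Import duty = 21502.29 + 74638.08 = 96140.37
Buyer bears: brokerage 339.49 + duty 96140.37 = 96479.86
Landed cost = invoice 126484.05 + 96479.86 = 222963.91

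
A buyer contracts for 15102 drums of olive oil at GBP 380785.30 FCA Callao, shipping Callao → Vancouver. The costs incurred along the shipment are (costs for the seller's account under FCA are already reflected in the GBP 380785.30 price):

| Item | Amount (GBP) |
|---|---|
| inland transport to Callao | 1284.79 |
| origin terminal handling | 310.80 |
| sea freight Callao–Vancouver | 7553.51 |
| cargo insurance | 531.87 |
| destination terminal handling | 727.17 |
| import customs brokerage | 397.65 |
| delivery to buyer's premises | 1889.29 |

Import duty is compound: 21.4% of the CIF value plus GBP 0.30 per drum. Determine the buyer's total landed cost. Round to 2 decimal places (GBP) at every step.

Total landed cost: GBP 480011.03

FCA: the seller delivers export-cleared goods to the carrier; the buyer bears costs from that point.
Already in the invoice (seller's account under FCA): inland to port — exclude.
CIF value = FCA price + origin terminal + freight + insurance = 380785.30 + 310.80 + 7553.51 + 531.87 = 389181.48
Ad valorem component: 389181.48 × 21.4% = 83284.84
Specific component: 15102 × 0.30 = 4530.60
Import duty = 83284.84 + 4530.60 = 87815.44
Buyer bears: origin terminal 310.80 + freight 7553.51 + insurance 531.87 + destination terminal 727.17 + brokerage 397.65 + delivery 1889.29 + duty 87815.44 = 99225.73
Landed cost = invoice 380785.30 + 99225.73 = 480011.03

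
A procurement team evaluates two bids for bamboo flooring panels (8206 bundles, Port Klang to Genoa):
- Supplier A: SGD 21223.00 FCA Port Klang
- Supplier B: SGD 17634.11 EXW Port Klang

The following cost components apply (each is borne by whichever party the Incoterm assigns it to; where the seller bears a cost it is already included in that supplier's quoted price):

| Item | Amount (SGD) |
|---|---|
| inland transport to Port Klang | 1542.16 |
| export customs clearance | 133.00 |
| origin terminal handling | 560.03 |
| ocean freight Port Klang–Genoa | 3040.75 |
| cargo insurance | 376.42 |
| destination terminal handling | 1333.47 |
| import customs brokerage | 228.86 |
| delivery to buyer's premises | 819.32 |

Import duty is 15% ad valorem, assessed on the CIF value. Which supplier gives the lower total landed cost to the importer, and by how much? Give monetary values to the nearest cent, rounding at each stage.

Supplier B is cheaper by SGD 2200.79

Supplier A (FCA):
CIF value = FCA price + origin terminal + freight + insurance = 21223.00 + 560.03 + 3040.75 + 376.42 = 25200.20
Import duty = 25200.20 × 15% = 3780.03
Buyer bears (A): 560.03 + 3040.75 + 376.42 + 1333.47 + 228.86 + 819.32 = 6358.85
Landed cost (A) = invoice 21223.00 + 6358.85 + duty 3780.03 = 31361.88
Supplier B (EXW):
CIF value = EXW price + inland to port + export clearance + origin terminal + freight + insurance = 17634.11 + 1542.16 + 133.00 + 560.03 + 3040.75 + 376.42 = 23286.47
Import duty = 23286.47 × 15% = 3492.97
Buyer bears (B): 1542.16 + 133.00 + 560.03 + 3040.75 + 376.42 + 1333.47 + 228.86 + 819.32 = 8034.01
Landed cost (B) = invoice 17634.11 + 8034.01 + duty 3492.97 = 29161.09
Difference = |31361.88 − 29161.09| = 2200.79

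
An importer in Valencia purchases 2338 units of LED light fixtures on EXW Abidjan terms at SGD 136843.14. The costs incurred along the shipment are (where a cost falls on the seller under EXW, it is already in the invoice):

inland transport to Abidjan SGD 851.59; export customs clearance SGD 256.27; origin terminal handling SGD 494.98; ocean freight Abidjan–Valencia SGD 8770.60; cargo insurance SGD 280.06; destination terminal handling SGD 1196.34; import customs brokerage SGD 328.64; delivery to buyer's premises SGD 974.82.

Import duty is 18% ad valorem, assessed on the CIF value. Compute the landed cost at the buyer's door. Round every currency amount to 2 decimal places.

EXW: the seller makes goods available at their premises; the buyer bears all onward costs.
CIF value = EXW price + inland to port + export clearance + origin terminal + freight + insurance = 136843.14 + 851.59 + 256.27 + 494.98 + 8770.60 + 280.06 = 147496.64
Import duty = 147496.64 × 18% = 26549.40
Buyer bears: inland to port 851.59 + export clearance 256.27 + origin terminal 494.98 + freight 8770.60 + insurance 280.06 + destination terminal 1196.34 + brokerage 328.64 + delivery 974.82 + duty 26549.40 = 39702.70
Landed cost = invoice 136843.14 + 39702.70 = 176545.84

Total landed cost: SGD 176545.84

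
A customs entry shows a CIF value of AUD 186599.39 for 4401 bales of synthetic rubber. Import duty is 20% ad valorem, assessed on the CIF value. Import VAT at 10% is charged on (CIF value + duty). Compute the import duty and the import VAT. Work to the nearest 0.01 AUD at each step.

Import duty: AUD 37319.88; import VAT: AUD 22391.93

Import duty = 186599.39 × 20% = 37319.88
VAT base = CIF + duty = 186599.39 + 37319.88 = 223919.27
Import VAT = 223919.27 × 10% = 22391.93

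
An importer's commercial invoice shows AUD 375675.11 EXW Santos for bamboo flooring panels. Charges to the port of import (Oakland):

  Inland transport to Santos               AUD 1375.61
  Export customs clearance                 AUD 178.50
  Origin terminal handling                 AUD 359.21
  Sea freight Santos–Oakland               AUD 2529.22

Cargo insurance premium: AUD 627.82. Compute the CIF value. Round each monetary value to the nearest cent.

CIF = EXW price + pre-shipment costs + freight + insurance
CIF = 375675.11 + 1375.61 + 178.50 + 359.21 + 2529.22 + 627.82 = 380745.47

CIF value: AUD 380745.47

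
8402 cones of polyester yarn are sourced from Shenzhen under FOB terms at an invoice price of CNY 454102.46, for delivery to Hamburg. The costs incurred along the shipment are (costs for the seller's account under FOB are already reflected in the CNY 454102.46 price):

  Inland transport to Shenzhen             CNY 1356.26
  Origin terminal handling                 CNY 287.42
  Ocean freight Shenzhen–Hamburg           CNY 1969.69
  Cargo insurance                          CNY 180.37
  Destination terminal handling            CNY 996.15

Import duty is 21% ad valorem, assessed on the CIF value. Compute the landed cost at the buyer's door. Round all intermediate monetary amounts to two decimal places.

FOB: the seller bears costs until goods are on board at the origin port; the buyer bears freight, insurance and all costs thereafter.
Already in the invoice (seller's account under FOB): inland to port, origin terminal — exclude.
CIF value = FOB price + freight + insurance = 454102.46 + 1969.69 + 180.37 = 456252.52
Import duty = 456252.52 × 21% = 95813.03
Buyer bears: freight 1969.69 + insurance 180.37 + destination terminal 996.15 + duty 95813.03 = 98959.24
Landed cost = invoice 454102.46 + 98959.24 = 553061.70

Total landed cost: CNY 553061.70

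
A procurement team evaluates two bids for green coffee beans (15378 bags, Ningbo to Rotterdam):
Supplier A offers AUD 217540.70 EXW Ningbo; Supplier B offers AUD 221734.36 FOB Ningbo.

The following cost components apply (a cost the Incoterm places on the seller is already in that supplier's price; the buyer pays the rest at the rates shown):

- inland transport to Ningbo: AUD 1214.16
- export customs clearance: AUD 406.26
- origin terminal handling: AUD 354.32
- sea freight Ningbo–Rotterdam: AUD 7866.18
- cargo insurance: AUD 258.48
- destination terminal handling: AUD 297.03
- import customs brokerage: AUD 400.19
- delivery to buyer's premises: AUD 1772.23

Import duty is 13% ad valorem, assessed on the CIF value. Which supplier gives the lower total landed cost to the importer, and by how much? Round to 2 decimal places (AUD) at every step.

Supplier A is cheaper by AUD 2507.38

Supplier A (EXW):
CIF value = EXW price + inland to port + export clearance + origin terminal + freight + insurance = 217540.70 + 1214.16 + 406.26 + 354.32 + 7866.18 + 258.48 = 227640.10
Import duty = 227640.10 × 13% = 29593.21
Buyer bears (A): 1214.16 + 406.26 + 354.32 + 7866.18 + 258.48 + 297.03 + 400.19 + 1772.23 = 12568.85
Landed cost (A) = invoice 217540.70 + 12568.85 + duty 29593.21 = 259702.76
Supplier B (FOB):
CIF value = FOB price + freight + insurance = 221734.36 + 7866.18 + 258.48 = 229859.02
Import duty = 229859.02 × 13% = 29881.67
Buyer bears (B): 7866.18 + 258.48 + 297.03 + 400.19 + 1772.23 = 10594.11
Landed cost (B) = invoice 221734.36 + 10594.11 + duty 29881.67 = 262210.14
Difference = |259702.76 − 262210.14| = 2507.38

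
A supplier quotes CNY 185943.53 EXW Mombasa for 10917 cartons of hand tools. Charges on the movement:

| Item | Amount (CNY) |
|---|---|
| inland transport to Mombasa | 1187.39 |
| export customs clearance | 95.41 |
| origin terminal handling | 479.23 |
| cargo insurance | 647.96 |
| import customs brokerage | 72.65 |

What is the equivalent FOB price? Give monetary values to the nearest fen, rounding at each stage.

FOB price: CNY 187705.56

Not relevant to the conversion: brokerage, insurance — on the buyer under both terms; not part of either seller's price.
From EXW to FOB, the seller additionally bears: inland to port, export clearance, origin terminal.
FOB price = 185943.53 + 1187.39 + 95.41 + 479.23 = 187705.56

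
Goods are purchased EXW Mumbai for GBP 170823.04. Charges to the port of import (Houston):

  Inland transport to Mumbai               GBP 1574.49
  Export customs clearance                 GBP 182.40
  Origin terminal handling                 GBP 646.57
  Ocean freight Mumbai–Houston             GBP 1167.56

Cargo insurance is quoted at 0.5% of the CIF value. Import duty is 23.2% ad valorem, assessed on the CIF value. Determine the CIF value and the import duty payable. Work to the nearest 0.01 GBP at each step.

CIF value: GBP 175270.41; import duty: GBP 40662.74

Let C be the CIF value. C = EXW price + pre-shipment costs + freight + 0.5% × C
C − 0.5% × C = 170823.04 + 1574.49 + 182.40 + 646.57 + 1167.56
0.995 × C = 174394.06
C = 174394.06 / 0.995 = 175270.41
Insurance premium = 0.5% × 175270.41 = 876.35
Import duty = 175270.41 × 23.2% = 40662.74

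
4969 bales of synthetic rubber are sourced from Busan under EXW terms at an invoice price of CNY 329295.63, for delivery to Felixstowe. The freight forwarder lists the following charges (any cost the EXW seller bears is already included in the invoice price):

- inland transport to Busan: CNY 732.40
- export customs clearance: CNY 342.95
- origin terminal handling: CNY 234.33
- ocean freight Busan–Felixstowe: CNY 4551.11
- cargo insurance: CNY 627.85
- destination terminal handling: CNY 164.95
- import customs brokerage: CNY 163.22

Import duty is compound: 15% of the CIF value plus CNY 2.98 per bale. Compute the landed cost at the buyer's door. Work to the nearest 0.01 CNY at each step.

EXW: the seller makes goods available at their premises; the buyer bears all onward costs.
CIF value = EXW price + inland to port + export clearance + origin terminal + freight + insurance = 329295.63 + 732.40 + 342.95 + 234.33 + 4551.11 + 627.85 = 335784.27
Ad valorem component: 335784.27 × 15% = 50367.64
Specific component: 4969 × 2.98 = 14807.62
Import duty = 50367.64 + 14807.62 = 65175.26
Buyer bears: inland to port 732.40 + export clearance 342.95 + origin terminal 234.33 + freight 4551.11 + insurance 627.85 + destination terminal 164.95 + brokerage 163.22 + duty 65175.26 = 71992.07
Landed cost = invoice 329295.63 + 71992.07 = 401287.70

Total landed cost: CNY 401287.70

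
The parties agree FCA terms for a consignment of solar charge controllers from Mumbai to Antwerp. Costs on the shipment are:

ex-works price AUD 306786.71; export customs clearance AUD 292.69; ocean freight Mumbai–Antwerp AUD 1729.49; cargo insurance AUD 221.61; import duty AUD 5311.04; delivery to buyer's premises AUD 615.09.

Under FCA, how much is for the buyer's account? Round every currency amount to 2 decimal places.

FCA: the seller delivers export-cleared goods to the carrier; the buyer bears costs from that point.
Seller's account: goods 306786.71 + export clearance 292.69 = 307079.40
Buyer's account: freight 1729.49 + insurance 221.61 + duty 5311.04 + delivery 615.09 = 7877.23

Buyer's account: AUD 7877.23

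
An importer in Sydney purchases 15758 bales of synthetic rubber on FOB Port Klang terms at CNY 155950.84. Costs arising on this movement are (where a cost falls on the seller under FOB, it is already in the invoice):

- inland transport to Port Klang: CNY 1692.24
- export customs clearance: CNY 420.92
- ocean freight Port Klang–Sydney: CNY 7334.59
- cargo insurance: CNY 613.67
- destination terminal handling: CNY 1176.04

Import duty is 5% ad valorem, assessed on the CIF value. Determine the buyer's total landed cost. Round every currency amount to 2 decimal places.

Total landed cost: CNY 173270.10

FOB: the seller bears costs until goods are on board at the origin port; the buyer bears freight, insurance and all costs thereafter.
Already in the invoice (seller's account under FOB): inland to port, export clearance — exclude.
CIF value = FOB price + freight + insurance = 155950.84 + 7334.59 + 613.67 = 163899.10
Import duty = 163899.10 × 5% = 8194.96
Buyer bears: freight 7334.59 + insurance 613.67 + destination terminal 1176.04 + duty 8194.96 = 17319.26
Landed cost = invoice 155950.84 + 17319.26 = 173270.10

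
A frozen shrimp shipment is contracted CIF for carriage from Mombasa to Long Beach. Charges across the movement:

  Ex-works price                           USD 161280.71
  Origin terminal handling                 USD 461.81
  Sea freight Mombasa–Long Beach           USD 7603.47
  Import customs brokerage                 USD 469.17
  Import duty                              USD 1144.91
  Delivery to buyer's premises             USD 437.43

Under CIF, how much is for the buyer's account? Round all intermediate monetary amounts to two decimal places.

Buyer's account: USD 2051.51

CIF: the seller pays costs through ocean freight and marine insurance to the destination port.
Seller's account: goods 161280.71 + origin terminal 461.81 + freight 7603.47 = 169345.99
Buyer's account: brokerage 469.17 + duty 1144.91 + delivery 437.43 = 2051.51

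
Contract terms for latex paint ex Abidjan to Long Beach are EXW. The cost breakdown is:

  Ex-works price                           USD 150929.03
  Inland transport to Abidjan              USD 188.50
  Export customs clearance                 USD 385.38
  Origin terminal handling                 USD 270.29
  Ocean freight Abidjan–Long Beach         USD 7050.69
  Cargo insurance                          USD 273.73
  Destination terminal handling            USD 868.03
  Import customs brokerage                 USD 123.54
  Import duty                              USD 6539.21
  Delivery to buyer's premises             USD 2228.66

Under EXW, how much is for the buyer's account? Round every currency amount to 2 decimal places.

EXW: the seller makes goods available at their premises; the buyer bears all onward costs.
Seller's account: goods 150929.03 = 150929.03
Buyer's account: inland to port 188.50 + export clearance 385.38 + origin terminal 270.29 + freight 7050.69 + insurance 273.73 + destination terminal 868.03 + brokerage 123.54 + duty 6539.21 + delivery 2228.66 = 17928.03

Buyer's account: USD 17928.03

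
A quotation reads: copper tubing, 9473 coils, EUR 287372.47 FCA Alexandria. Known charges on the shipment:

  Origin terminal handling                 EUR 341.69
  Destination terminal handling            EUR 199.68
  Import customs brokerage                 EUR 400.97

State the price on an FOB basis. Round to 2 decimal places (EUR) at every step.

FOB price: EUR 287714.16

Not relevant to the conversion: brokerage, destination terminal — on the buyer under both terms; not part of either seller's price.
From FCA to FOB, the seller additionally bears: origin terminal.
FOB price = 287372.47 + 341.69 = 287714.16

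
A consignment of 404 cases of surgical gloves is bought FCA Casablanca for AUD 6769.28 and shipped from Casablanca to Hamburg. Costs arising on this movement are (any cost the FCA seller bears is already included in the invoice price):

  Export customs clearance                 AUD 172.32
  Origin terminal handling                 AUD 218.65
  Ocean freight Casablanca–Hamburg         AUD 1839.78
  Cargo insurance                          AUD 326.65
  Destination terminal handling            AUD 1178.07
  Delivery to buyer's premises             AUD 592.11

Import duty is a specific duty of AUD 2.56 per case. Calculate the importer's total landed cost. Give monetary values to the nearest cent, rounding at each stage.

FCA: the seller delivers export-cleared goods to the carrier; the buyer bears costs from that point.
Already in the invoice (seller's account under FCA): export clearance — exclude.
CIF value = FCA price + origin terminal + freight + insurance = 6769.28 + 218.65 + 1839.78 + 326.65 = 9154.36
Import duty = 404 × 2.56 = 1034.24
Buyer bears: origin terminal 218.65 + freight 1839.78 + insurance 326.65 + destination terminal 1178.07 + delivery 592.11 + duty 1034.24 = 5189.50
Landed cost = invoice 6769.28 + 5189.50 = 11958.78

Total landed cost: AUD 11958.78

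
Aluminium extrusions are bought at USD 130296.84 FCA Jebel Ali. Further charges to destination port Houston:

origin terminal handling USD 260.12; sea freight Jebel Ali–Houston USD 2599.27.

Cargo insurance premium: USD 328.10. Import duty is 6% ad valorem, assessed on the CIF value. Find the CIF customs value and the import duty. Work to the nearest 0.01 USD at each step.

CIF = FCA price + pre-shipment costs + freight + insurance
CIF = 130296.84 + 260.12 + 2599.27 + 328.10 = 133484.33
Import duty = 133484.33 × 6% = 8009.06

CIF value: USD 133484.33; import duty: USD 8009.06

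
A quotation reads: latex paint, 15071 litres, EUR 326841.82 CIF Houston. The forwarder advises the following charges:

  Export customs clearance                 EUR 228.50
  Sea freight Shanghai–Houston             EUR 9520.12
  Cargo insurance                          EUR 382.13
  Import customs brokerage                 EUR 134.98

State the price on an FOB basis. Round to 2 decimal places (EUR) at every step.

Not relevant to the conversion: export clearance — on the seller under both CIF and FOB; already in the CIF price and stays in the FOB price. brokerage — on the buyer under both terms; not part of either seller's price.
From CIF to FOB, the seller no longer bears: freight, insurance.
FOB price = 326841.82 − 9520.12 − 382.13 = 316939.57

FOB price: EUR 316939.57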